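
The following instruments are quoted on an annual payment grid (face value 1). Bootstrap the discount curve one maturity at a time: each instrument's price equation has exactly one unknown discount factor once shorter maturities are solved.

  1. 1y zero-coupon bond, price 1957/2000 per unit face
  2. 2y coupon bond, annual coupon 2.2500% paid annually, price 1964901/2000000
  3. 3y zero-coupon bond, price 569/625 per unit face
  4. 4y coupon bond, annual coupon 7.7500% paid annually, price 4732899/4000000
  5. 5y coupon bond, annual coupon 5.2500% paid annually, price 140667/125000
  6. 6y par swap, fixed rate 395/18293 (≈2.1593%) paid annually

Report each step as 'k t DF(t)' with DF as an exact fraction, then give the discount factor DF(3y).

1 1 1957/2000
2 2 9393/10000
3 3 569/625
4 4 8947/10000
5 5 1767/2000
6 6 1763/2000
DF(3y) = 569/625 ≈ 0.910400

step 1 [1y] zero: DF = P = 1957/2000 ≈ 0.978500
step 2 [2y] bond c/1=9/400: DF=(1964901/2000000 − 9/400·(0.978500))/(1+9/400) = 9393/10000 ≈ 0.939300
step 3 [3y] zero: DF = P = 569/625 ≈ 0.910400
step 4 [4y] bond c/1=31/400: DF=(4732899/4000000 − 31/400·(0.978500+0.939300+0.910400))/(1+31/400) = 8947/10000 ≈ 0.894700
step 5 [5y] bond c/1=21/400: DF=(140667/125000 − 21/400·(0.978500+0.939300+0.910400+0.894700))/(1+21/400) = 1767/2000 ≈ 0.883500
step 6 [6y] swap r/1=395/18293: DF=(1 − 395/18293·(0.978500+0.939300+0.910400+0.894700+0.883500))/(1+395/18293) = 1763/2000 ≈ 0.881500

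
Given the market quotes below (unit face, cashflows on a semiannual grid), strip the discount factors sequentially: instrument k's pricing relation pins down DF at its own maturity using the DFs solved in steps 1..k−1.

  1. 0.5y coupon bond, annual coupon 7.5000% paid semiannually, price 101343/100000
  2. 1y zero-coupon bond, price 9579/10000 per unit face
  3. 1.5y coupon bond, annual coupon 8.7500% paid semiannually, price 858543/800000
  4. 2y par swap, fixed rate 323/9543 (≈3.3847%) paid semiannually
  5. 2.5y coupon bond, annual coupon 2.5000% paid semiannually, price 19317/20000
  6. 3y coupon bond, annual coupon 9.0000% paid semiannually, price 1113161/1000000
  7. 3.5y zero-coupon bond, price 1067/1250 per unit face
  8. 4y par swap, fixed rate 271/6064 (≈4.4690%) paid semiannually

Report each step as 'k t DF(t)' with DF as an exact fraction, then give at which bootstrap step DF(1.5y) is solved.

step 1 [0.5y] bond c/2=3/80: DF=(101343/100000 − 3/80·(0))/(1+3/80) = 1221/1250 ≈ 0.976800
step 2 [1y] zero: DF = P = 9579/10000 ≈ 0.957900
step 3 [1.5y] bond c/2=7/160: DF=(858543/800000 − 7/160·(0.976800+0.957900))/(1+7/160) = 9471/10000 ≈ 0.947100
step 4 [2y] swap r/2=323/19086: DF=(1 − 323/19086·(0.976800+0.957900+0.947100))/(1+323/19086) = 4677/5000 ≈ 0.935400
step 5 [2.5y] bond c/2=1/80: DF=(19317/20000 − 1/80·(0.976800+0.957900+0.947100+0.935400))/(1+1/80) = 2267/2500 ≈ 0.906800
step 6 [3y] bond c/2=9/200: DF=(1113161/1000000 − 9/200·(0.976800+0.957900+0.947100+0.935400+0.906800))/(1+9/200) = 4309/5000 ≈ 0.861800
step 7 [3.5y] zero: DF = P = 1067/1250 ≈ 0.853600
step 8 [4y] swap r/2=271/12128: DF=(1 − 271/12128·(0.976800+0.957900+0.947100+0.935400+0.906800+0.861800+0.853600))/(1+271/12128) = 4187/5000 ≈ 0.837400

1 1/2 1221/1250
2 1 9579/10000
3 3/2 9471/10000
4 2 4677/5000
5 5/2 2267/2500
6 3 4309/5000
7 7/2 1067/1250
8 4 4187/5000
DF(1.5y) is solved at step 3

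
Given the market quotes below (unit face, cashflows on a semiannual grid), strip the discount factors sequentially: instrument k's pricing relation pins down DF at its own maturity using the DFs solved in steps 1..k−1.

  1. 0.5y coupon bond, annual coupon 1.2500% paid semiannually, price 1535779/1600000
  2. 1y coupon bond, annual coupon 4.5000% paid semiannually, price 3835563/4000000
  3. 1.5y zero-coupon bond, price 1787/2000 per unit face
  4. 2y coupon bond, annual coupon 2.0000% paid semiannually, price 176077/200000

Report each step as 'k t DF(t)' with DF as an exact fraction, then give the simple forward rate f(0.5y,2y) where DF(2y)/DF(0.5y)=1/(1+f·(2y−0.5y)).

1 1/2 9539/10000
2 1 573/625
3 3/2 1787/2000
4 2 8443/10000
f(0.5y,2y) = ((9539/10000)/(8443/10000) − 1)/(3/2) = 2192/25329 ≈ 8.6541%

step 1 [0.5y] bond c/2=1/160: DF=(1535779/1600000 − 1/160·(0))/(1+1/160) = 9539/10000 ≈ 0.953900
step 2 [1y] bond c/2=9/400: DF=(3835563/4000000 − 9/400·(0.953900))/(1+9/400) = 573/625 ≈ 0.916800
step 3 [1.5y] zero: DF = P = 1787/2000 ≈ 0.893500
step 4 [2y] bond c/2=1/100: DF=(176077/200000 − 1/100·(0.953900+0.916800+0.893500))/(1+1/100) = 8443/10000 ≈ 0.844300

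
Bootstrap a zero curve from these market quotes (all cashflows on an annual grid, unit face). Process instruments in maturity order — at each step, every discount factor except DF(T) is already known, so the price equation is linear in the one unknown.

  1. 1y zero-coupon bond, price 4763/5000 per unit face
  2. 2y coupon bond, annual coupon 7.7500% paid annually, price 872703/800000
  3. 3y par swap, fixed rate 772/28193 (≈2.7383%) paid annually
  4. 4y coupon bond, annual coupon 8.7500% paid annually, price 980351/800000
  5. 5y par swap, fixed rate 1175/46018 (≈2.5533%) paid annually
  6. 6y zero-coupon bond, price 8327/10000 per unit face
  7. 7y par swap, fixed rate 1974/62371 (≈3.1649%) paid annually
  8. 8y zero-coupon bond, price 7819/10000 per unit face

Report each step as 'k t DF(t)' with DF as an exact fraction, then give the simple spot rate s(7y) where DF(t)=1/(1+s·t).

step 1 [1y] zero: DF = P = 4763/5000 ≈ 0.952600
step 2 [2y] bond c/1=31/400: DF=(872703/800000 − 31/400·(0.952600))/(1+31/400) = 9439/10000 ≈ 0.943900
step 3 [3y] swap r/1=772/28193: DF=(1 − 772/28193·(0.952600+0.943900))/(1+772/28193) = 2307/2500 ≈ 0.922800
step 4 [4y] bond c/1=7/80: DF=(980351/800000 − 7/80·(0.952600+0.943900+0.922800))/(1+7/80) = 9/10 ≈ 0.900000
step 5 [5y] swap r/1=1175/46018: DF=(1 − 1175/46018·(0.952600+0.943900+0.922800+0.900000))/(1+1175/46018) = 353/400 ≈ 0.882500
step 6 [6y] zero: DF = P = 8327/10000 ≈ 0.832700
step 7 [7y] swap r/1=1974/62371: DF=(1 − 1974/62371·(0.952600+0.943900+0.922800+0.900000+0.882500+0.832700))/(1+1974/62371) = 4013/5000 ≈ 0.802600
step 8 [8y] zero: DF = P = 7819/10000 ≈ 0.781900

1 1 4763/5000
2 2 9439/10000
3 3 2307/2500
4 4 9/10
5 5 353/400
6 6 8327/10000
7 7 4013/5000
8 8 7819/10000
s(7y) = (1/(4013/5000) − 1)/(7) = 141/4013 ≈ 3.5136%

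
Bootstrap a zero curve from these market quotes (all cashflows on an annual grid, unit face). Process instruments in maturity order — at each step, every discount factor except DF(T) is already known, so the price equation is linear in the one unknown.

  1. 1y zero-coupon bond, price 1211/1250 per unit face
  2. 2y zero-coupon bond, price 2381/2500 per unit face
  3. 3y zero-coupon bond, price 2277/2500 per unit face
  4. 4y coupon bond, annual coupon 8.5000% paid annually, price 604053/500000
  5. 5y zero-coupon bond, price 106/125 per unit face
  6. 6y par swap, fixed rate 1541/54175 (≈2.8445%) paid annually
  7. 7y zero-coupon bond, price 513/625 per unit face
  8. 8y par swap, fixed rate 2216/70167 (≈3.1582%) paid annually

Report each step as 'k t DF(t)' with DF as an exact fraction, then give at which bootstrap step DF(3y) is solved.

step 1 [1y] zero: DF = P = 1211/1250 ≈ 0.968800
step 2 [2y] zero: DF = P = 2381/2500 ≈ 0.952400
step 3 [3y] zero: DF = P = 2277/2500 ≈ 0.910800
step 4 [4y] bond c/1=17/200: DF=(604053/500000 − 17/200·(0.968800+0.952400+0.910800))/(1+17/200) = 2229/2500 ≈ 0.891600
step 5 [5y] zero: DF = P = 106/125 ≈ 0.848000
step 6 [6y] swap r/1=1541/54175: DF=(1 − 1541/54175·(0.968800+0.952400+0.910800+0.891600+0.848000))/(1+1541/54175) = 8459/10000 ≈ 0.845900
step 7 [7y] zero: DF = P = 513/625 ≈ 0.820800
step 8 [8y] swap r/1=2216/70167: DF=(1 − 2216/70167·(0.968800+0.952400+0.910800+0.891600+0.848000+0.845900+0.820800))/(1+2216/70167) = 973/1250 ≈ 0.778400

1 1 1211/1250
2 2 2381/2500
3 3 2277/2500
4 4 2229/2500
5 5 106/125
6 6 8459/10000
7 7 513/625
8 8 973/1250
DF(3y) is solved at step 3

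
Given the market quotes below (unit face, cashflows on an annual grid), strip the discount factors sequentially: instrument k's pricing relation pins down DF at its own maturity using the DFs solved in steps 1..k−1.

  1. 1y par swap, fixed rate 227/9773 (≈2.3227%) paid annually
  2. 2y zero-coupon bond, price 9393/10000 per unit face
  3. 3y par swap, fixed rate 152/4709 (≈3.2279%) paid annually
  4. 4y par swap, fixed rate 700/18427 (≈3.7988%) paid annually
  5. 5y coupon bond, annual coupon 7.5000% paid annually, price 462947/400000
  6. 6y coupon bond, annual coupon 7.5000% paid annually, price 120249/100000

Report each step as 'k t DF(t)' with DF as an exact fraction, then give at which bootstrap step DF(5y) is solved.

step 1 [1y] swap r/1=227/9773: DF=(1 − 227/9773·(0))/(1+227/9773) = 9773/10000 ≈ 0.977300
step 2 [2y] zero: DF = P = 9393/10000 ≈ 0.939300
step 3 [3y] swap r/1=152/4709: DF=(1 − 152/4709·(0.977300+0.939300))/(1+152/4709) = 568/625 ≈ 0.908800
step 4 [4y] swap r/1=700/18427: DF=(1 − 700/18427·(0.977300+0.939300+0.908800))/(1+700/18427) = 43/50 ≈ 0.860000
step 5 [5y] bond c/1=3/40: DF=(462947/400000 − 3/40·(0.977300+0.939300+0.908800+0.860000))/(1+3/40) = 1639/2000 ≈ 0.819500
step 6 [6y] bond c/1=3/40: DF=(120249/100000 − 3/40·(0.977300+0.939300+0.908800+0.860000+0.819500))/(1+3/40) = 8043/10000 ≈ 0.804300

1 1 9773/10000
2 2 9393/10000
3 3 568/625
4 4 43/50
5 5 1639/2000
6 6 8043/10000
DF(5y) is solved at step 5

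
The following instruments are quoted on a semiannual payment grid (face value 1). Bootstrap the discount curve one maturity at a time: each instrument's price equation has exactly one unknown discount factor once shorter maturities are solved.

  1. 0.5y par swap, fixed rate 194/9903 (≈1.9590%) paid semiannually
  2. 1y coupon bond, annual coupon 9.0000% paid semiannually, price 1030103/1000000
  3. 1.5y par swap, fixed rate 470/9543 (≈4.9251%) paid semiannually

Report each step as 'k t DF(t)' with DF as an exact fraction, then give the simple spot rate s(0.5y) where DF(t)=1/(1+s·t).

step 1 [0.5y] swap r/2=97/9903: DF=(1 − 97/9903·(0))/(1+97/9903) = 9903/10000 ≈ 0.990300
step 2 [1y] bond c/2=9/200: DF=(1030103/1000000 − 9/200·(0.990300))/(1+9/200) = 9431/10000 ≈ 0.943100
step 3 [1.5y] swap r/2=235/9543: DF=(1 − 235/9543·(0.990300+0.943100))/(1+235/9543) = 1859/2000 ≈ 0.929500

1 1/2 9903/10000
2 1 9431/10000
3 3/2 1859/2000
s(0.5y) = (1/(9903/10000) − 1)/(1/2) = 194/9903 ≈ 1.9590%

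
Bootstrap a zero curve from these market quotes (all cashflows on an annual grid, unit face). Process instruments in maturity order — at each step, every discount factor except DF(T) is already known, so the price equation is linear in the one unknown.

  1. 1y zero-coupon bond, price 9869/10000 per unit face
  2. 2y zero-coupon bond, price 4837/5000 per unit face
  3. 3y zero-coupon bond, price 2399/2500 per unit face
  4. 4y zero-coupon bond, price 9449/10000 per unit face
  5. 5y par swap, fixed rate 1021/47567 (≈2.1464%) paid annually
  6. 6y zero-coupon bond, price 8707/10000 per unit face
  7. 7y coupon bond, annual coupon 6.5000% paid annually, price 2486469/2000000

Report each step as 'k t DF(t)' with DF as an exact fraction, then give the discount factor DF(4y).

1 1 9869/10000
2 2 4837/5000
3 3 2399/2500
4 4 9449/10000
5 5 8979/10000
6 6 8707/10000
7 7 8239/10000
DF(4y) = 9449/10000 ≈ 0.944900

step 1 [1y] zero: DF = P = 9869/10000 ≈ 0.986900
step 2 [2y] zero: DF = P = 4837/5000 ≈ 0.967400
step 3 [3y] zero: DF = P = 2399/2500 ≈ 0.959600
step 4 [4y] zero: DF = P = 9449/10000 ≈ 0.944900
step 5 [5y] swap r/1=1021/47567: DF=(1 − 1021/47567·(0.986900+0.967400+0.959600+0.944900))/(1+1021/47567) = 8979/10000 ≈ 0.897900
step 6 [6y] zero: DF = P = 8707/10000 ≈ 0.870700
step 7 [7y] bond c/1=13/200: DF=(2486469/2000000 − 13/200·(0.986900+0.967400+0.959600+0.944900+0.897900+0.870700))/(1+13/200) = 8239/10000 ≈ 0.823900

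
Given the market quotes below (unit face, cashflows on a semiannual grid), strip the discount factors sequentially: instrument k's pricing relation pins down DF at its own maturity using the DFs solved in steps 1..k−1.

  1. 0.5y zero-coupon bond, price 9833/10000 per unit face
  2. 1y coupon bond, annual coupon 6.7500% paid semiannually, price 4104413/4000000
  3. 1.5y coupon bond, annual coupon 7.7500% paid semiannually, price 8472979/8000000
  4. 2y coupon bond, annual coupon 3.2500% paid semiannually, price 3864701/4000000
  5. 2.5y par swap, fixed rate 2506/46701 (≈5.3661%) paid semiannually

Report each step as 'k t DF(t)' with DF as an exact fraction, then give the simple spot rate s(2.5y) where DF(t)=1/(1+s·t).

step 1 [0.5y] zero: DF = P = 9833/10000 ≈ 0.983300
step 2 [1y] bond c/2=27/800: DF=(4104413/4000000 − 27/800·(0.983300))/(1+27/800) = 1921/2000 ≈ 0.960500
step 3 [1.5y] bond c/2=31/800: DF=(8472979/8000000 − 31/800·(0.983300+0.960500))/(1+31/800) = 9471/10000 ≈ 0.947100
step 4 [2y] bond c/2=13/800: DF=(3864701/4000000 − 13/800·(0.983300+0.960500+0.947100))/(1+13/800) = 1809/2000 ≈ 0.904500
step 5 [2.5y] swap r/2=1253/46701: DF=(1 − 1253/46701·(0.983300+0.960500+0.947100+0.904500))/(1+1253/46701) = 8747/10000 ≈ 0.874700

1 1/2 9833/10000
2 1 1921/2000
3 3/2 9471/10000
4 2 1809/2000
5 5/2 8747/10000
s(2.5y) = (1/(8747/10000) − 1)/(5/2) = 2506/43735 ≈ 5.7300%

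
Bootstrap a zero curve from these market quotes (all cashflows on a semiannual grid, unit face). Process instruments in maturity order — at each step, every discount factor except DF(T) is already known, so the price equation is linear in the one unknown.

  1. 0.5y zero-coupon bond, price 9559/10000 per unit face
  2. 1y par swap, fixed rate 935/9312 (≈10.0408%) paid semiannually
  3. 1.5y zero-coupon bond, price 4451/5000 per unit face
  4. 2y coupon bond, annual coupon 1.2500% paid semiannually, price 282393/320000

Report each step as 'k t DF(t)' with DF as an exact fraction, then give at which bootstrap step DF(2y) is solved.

1 1/2 9559/10000
2 1 1813/2000
3 3/2 4451/5000
4 2 8599/10000
DF(2y) is solved at step 4

step 1 [0.5y] zero: DF = P = 9559/10000 ≈ 0.955900
step 2 [1y] swap r/2=935/18624: DF=(1 − 935/18624·(0.955900))/(1+935/18624) = 1813/2000 ≈ 0.906500
step 3 [1.5y] zero: DF = P = 4451/5000 ≈ 0.890200
step 4 [2y] bond c/2=1/160: DF=(282393/320000 − 1/160·(0.955900+0.906500+0.890200))/(1+1/160) = 8599/10000 ≈ 0.859900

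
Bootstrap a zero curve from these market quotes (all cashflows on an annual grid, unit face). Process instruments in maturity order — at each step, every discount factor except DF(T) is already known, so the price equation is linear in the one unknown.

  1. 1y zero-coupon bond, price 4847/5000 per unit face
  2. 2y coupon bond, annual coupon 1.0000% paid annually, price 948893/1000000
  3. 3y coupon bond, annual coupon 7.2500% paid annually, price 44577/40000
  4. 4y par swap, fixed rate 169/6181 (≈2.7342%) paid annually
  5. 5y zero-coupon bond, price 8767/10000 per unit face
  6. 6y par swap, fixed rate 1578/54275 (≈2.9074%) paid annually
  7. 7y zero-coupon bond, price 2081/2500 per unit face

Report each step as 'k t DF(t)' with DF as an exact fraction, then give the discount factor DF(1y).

step 1 [1y] zero: DF = P = 4847/5000 ≈ 0.969400
step 2 [2y] bond c/1=1/100: DF=(948893/1000000 − 1/100·(0.969400))/(1+1/100) = 9299/10000 ≈ 0.929900
step 3 [3y] bond c/1=29/400: DF=(44577/40000 − 29/400·(0.969400+0.929900))/(1+29/400) = 9107/10000 ≈ 0.910700
step 4 [4y] swap r/1=169/6181: DF=(1 − 169/6181·(0.969400+0.929900+0.910700))/(1+169/6181) = 4493/5000 ≈ 0.898600
step 5 [5y] zero: DF = P = 8767/10000 ≈ 0.876700
step 6 [6y] swap r/1=1578/54275: DF=(1 − 1578/54275·(0.969400+0.929900+0.910700+0.898600+0.876700))/(1+1578/54275) = 4211/5000 ≈ 0.842200
step 7 [7y] zero: DF = P = 2081/2500 ≈ 0.832400

1 1 4847/5000
2 2 9299/10000
3 3 9107/10000
4 4 4493/5000
5 5 8767/10000
6 6 4211/5000
7 7 2081/2500
DF(1y) = 4847/5000 ≈ 0.969400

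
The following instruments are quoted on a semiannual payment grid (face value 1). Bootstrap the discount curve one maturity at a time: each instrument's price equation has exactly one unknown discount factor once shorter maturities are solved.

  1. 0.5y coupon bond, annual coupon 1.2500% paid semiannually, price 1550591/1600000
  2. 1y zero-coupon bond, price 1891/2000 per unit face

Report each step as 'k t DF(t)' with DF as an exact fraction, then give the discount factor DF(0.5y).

1 1/2 9631/10000
2 1 1891/2000
DF(0.5y) = 9631/10000 ≈ 0.963100

step 1 [0.5y] bond c/2=1/160: DF=(1550591/1600000 − 1/160·(0))/(1+1/160) = 9631/10000 ≈ 0.963100
step 2 [1y] zero: DF = P = 1891/2000 ≈ 0.945500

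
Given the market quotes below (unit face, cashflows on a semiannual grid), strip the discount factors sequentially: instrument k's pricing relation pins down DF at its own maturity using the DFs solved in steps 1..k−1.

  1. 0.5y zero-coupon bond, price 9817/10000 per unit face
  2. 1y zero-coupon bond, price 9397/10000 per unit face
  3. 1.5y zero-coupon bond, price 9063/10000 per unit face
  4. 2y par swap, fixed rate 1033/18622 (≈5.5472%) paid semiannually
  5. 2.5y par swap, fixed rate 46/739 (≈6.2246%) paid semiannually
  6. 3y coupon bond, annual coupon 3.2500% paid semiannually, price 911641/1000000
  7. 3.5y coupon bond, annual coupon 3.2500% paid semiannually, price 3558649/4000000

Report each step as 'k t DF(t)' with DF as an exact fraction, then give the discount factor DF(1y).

step 1 [0.5y] zero: DF = P = 9817/10000 ≈ 0.981700
step 2 [1y] zero: DF = P = 9397/10000 ≈ 0.939700
step 3 [1.5y] zero: DF = P = 9063/10000 ≈ 0.906300
step 4 [2y] swap r/2=1033/37244: DF=(1 − 1033/37244·(0.981700+0.939700+0.906300))/(1+1033/37244) = 8967/10000 ≈ 0.896700
step 5 [2.5y] swap r/2=23/739: DF=(1 − 23/739·(0.981700+0.939700+0.906300+0.896700))/(1+23/739) = 4287/5000 ≈ 0.857400
step 6 [3y] bond c/2=13/800: DF=(911641/1000000 − 13/800·(0.981700+0.939700+0.906300+0.896700+0.857400))/(1+13/800) = 4119/5000 ≈ 0.823800
step 7 [3.5y] bond c/2=13/800: DF=(3558649/4000000 − 13/800·(0.981700+0.939700+0.906300+0.896700+0.857400+0.823800))/(1+13/800) = 789/1000 ≈ 0.789000

1 1/2 9817/10000
2 1 9397/10000
3 3/2 9063/10000
4 2 8967/10000
5 5/2 4287/5000
6 3 4119/5000
7 7/2 789/1000
DF(1y) = 9397/10000 ≈ 0.939700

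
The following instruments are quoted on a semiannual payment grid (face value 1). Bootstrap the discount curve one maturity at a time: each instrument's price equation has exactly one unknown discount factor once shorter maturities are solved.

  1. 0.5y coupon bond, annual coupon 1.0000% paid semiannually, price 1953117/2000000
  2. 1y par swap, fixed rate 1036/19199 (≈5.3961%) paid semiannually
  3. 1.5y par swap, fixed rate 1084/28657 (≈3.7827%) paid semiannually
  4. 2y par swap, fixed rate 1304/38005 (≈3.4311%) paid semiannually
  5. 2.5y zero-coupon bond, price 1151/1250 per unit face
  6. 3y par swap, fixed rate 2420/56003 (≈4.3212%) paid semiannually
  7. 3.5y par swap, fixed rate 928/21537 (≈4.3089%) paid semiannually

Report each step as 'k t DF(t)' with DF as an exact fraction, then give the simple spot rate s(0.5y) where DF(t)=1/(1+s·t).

1 1/2 9717/10000
2 1 4741/5000
3 3/2 4729/5000
4 2 2337/2500
5 5/2 1151/1250
6 3 879/1000
7 7/2 538/625
s(0.5y) = (1/(9717/10000) − 1)/(1/2) = 566/9717 ≈ 5.8248%

step 1 [0.5y] bond c/2=1/200: DF=(1953117/2000000 − 1/200·(0))/(1+1/200) = 9717/10000 ≈ 0.971700
step 2 [1y] swap r/2=518/19199: DF=(1 − 518/19199·(0.971700))/(1+518/19199) = 4741/5000 ≈ 0.948200
step 3 [1.5y] swap r/2=542/28657: DF=(1 − 542/28657·(0.971700+0.948200))/(1+542/28657) = 4729/5000 ≈ 0.945800
step 4 [2y] swap r/2=652/38005: DF=(1 − 652/38005·(0.971700+0.948200+0.945800))/(1+652/38005) = 2337/2500 ≈ 0.934800
step 5 [2.5y] zero: DF = P = 1151/1250 ≈ 0.920800
step 6 [3y] swap r/2=1210/56003: DF=(1 − 1210/56003·(0.971700+0.948200+0.945800+0.934800+0.920800))/(1+1210/56003) = 879/1000 ≈ 0.879000
step 7 [3.5y] swap r/2=464/21537: DF=(1 − 464/21537·(0.971700+0.948200+0.945800+0.934800+0.920800+0.879000))/(1+464/21537) = 538/625 ≈ 0.860800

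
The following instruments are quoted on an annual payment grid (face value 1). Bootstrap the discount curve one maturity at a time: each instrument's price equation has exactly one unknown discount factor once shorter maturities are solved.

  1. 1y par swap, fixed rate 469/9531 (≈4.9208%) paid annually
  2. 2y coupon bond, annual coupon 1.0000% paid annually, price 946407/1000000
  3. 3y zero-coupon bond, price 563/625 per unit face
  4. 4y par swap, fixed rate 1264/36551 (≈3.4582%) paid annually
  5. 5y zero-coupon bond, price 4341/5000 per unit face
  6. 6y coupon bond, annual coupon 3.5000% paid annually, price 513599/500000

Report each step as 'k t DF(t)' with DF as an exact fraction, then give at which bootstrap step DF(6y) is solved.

1 1 9531/10000
2 2 2319/2500
3 3 563/625
4 4 546/625
5 5 4341/5000
6 6 1679/2000
DF(6y) is solved at step 6

step 1 [1y] swap r/1=469/9531: DF=(1 − 469/9531·(0))/(1+469/9531) = 9531/10000 ≈ 0.953100
step 2 [2y] bond c/1=1/100: DF=(946407/1000000 − 1/100·(0.953100))/(1+1/100) = 2319/2500 ≈ 0.927600
step 3 [3y] zero: DF = P = 563/625 ≈ 0.900800
step 4 [4y] swap r/1=1264/36551: DF=(1 − 1264/36551·(0.953100+0.927600+0.900800))/(1+1264/36551) = 546/625 ≈ 0.873600
step 5 [5y] zero: DF = P = 4341/5000 ≈ 0.868200
step 6 [6y] bond c/1=7/200: DF=(513599/500000 − 7/200·(0.953100+0.927600+0.900800+0.873600+0.868200))/(1+7/200) = 1679/2000 ≈ 0.839500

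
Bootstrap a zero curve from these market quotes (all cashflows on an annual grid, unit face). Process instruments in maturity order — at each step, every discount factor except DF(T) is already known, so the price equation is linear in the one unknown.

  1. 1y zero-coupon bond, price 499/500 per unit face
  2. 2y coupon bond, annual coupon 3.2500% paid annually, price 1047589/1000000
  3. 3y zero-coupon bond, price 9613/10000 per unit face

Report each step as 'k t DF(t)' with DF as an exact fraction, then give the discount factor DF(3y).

step 1 [1y] zero: DF = P = 499/500 ≈ 0.998000
step 2 [2y] bond c/1=13/400: DF=(1047589/1000000 − 13/400·(0.998000))/(1+13/400) = 1229/1250 ≈ 0.983200
step 3 [3y] zero: DF = P = 9613/10000 ≈ 0.961300

1 1 499/500
2 2 1229/1250
3 3 9613/10000
DF(3y) = 9613/10000 ≈ 0.961300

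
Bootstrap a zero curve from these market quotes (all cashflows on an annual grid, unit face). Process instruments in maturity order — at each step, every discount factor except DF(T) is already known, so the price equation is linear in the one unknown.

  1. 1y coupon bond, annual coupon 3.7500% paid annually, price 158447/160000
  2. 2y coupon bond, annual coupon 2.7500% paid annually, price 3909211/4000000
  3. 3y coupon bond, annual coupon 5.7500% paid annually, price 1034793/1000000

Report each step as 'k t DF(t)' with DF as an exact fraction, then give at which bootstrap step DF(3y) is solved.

1 1 1909/2000
2 2 1157/1250
3 3 8763/10000
DF(3y) is solved at step 3

step 1 [1y] bond c/1=3/80: DF=(158447/160000 − 3/80·(0))/(1+3/80) = 1909/2000 ≈ 0.954500
step 2 [2y] bond c/1=11/400: DF=(3909211/4000000 − 11/400·(0.954500))/(1+11/400) = 1157/1250 ≈ 0.925600
step 3 [3y] bond c/1=23/400: DF=(1034793/1000000 − 23/400·(0.954500+0.925600))/(1+23/400) = 8763/10000 ≈ 0.876300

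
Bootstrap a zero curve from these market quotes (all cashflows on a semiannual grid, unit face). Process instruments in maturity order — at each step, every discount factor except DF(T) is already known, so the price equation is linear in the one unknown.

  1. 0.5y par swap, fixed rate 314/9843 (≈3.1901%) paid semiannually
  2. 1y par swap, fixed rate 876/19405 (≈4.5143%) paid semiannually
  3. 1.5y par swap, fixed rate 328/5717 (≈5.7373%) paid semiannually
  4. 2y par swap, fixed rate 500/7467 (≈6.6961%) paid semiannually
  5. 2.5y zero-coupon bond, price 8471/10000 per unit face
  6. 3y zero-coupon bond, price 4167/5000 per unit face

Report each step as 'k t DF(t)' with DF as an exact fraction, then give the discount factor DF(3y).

1 1/2 9843/10000
2 1 4781/5000
3 3/2 459/500
4 2 7/8
5 5/2 8471/10000
6 3 4167/5000
DF(3y) = 4167/5000 ≈ 0.833400

step 1 [0.5y] swap r/2=157/9843: DF=(1 − 157/9843·(0))/(1+157/9843) = 9843/10000 ≈ 0.984300
step 2 [1y] swap r/2=438/19405: DF=(1 − 438/19405·(0.984300))/(1+438/19405) = 4781/5000 ≈ 0.956200
step 3 [1.5y] swap r/2=164/5717: DF=(1 − 164/5717·(0.984300+0.956200))/(1+164/5717) = 459/500 ≈ 0.918000
step 4 [2y] swap r/2=250/7467: DF=(1 − 250/7467·(0.984300+0.956200+0.918000))/(1+250/7467) = 7/8 ≈ 0.875000
step 5 [2.5y] zero: DF = P = 8471/10000 ≈ 0.847100
step 6 [3y] zero: DF = P = 4167/5000 ≈ 0.833400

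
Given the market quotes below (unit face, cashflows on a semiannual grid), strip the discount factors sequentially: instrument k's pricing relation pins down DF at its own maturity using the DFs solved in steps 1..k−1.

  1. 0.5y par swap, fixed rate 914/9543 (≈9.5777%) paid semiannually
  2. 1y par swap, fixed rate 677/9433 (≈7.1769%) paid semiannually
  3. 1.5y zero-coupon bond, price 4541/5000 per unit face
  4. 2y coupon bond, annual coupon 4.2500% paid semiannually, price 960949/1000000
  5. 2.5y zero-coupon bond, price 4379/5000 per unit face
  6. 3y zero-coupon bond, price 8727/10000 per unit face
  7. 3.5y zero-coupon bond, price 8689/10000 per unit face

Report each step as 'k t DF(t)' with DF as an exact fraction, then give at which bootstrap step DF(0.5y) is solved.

1 1/2 9543/10000
2 1 9323/10000
3 3/2 4541/5000
4 2 2207/2500
5 5/2 4379/5000
6 3 8727/10000
7 7/2 8689/10000
DF(0.5y) is solved at step 1

step 1 [0.5y] swap r/2=457/9543: DF=(1 − 457/9543·(0))/(1+457/9543) = 9543/10000 ≈ 0.954300
step 2 [1y] swap r/2=677/18866: DF=(1 − 677/18866·(0.954300))/(1+677/18866) = 9323/10000 ≈ 0.932300
step 3 [1.5y] zero: DF = P = 4541/5000 ≈ 0.908200
step 4 [2y] bond c/2=17/800: DF=(960949/1000000 − 17/800·(0.954300+0.932300+0.908200))/(1+17/800) = 2207/2500 ≈ 0.882800
step 5 [2.5y] zero: DF = P = 4379/5000 ≈ 0.875800
step 6 [3y] zero: DF = P = 8727/10000 ≈ 0.872700
step 7 [3.5y] zero: DF = P = 8689/10000 ≈ 0.868900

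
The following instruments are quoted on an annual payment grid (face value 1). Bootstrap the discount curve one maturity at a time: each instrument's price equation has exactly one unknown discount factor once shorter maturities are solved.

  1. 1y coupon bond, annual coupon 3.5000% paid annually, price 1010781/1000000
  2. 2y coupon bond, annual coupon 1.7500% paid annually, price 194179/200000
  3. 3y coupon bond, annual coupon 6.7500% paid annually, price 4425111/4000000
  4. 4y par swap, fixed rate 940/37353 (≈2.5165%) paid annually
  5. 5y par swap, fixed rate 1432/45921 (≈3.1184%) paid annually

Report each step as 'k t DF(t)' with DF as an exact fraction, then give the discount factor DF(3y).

1 1 4883/5000
2 2 4687/5000
3 3 9153/10000
4 4 453/500
5 5 1071/1250
DF(3y) = 9153/10000 ≈ 0.915300

step 1 [1y] bond c/1=7/200: DF=(1010781/1000000 − 7/200·(0))/(1+7/200) = 4883/5000 ≈ 0.976600
step 2 [2y] bond c/1=7/400: DF=(194179/200000 − 7/400·(0.976600))/(1+7/400) = 4687/5000 ≈ 0.937400
step 3 [3y] bond c/1=27/400: DF=(4425111/4000000 − 27/400·(0.976600+0.937400))/(1+27/400) = 9153/10000 ≈ 0.915300
step 4 [4y] swap r/1=940/37353: DF=(1 − 940/37353·(0.976600+0.937400+0.915300))/(1+940/37353) = 453/500 ≈ 0.906000
step 5 [5y] swap r/1=1432/45921: DF=(1 − 1432/45921·(0.976600+0.937400+0.915300+0.906000))/(1+1432/45921) = 1071/1250 ≈ 0.856800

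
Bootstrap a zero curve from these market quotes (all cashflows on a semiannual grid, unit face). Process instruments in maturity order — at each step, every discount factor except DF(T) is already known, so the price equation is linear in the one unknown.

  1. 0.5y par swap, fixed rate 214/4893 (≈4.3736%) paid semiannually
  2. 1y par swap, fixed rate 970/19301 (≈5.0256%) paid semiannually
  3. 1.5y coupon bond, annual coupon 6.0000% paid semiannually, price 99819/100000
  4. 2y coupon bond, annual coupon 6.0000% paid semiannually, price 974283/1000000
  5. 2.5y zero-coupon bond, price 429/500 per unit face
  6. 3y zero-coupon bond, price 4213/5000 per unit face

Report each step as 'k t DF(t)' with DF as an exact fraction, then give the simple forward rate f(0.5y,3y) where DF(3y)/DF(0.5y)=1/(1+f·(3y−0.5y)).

step 1 [0.5y] swap r/2=107/4893: DF=(1 − 107/4893·(0))/(1+107/4893) = 4893/5000 ≈ 0.978600
step 2 [1y] swap r/2=485/19301: DF=(1 − 485/19301·(0.978600))/(1+485/19301) = 1903/2000 ≈ 0.951500
step 3 [1.5y] bond c/2=3/100: DF=(99819/100000 − 3/100·(0.978600+0.951500))/(1+3/100) = 9129/10000 ≈ 0.912900
step 4 [2y] bond c/2=3/100: DF=(974283/1000000 − 3/100·(0.978600+0.951500+0.912900))/(1+3/100) = 8631/10000 ≈ 0.863100
step 5 [2.5y] zero: DF = P = 429/500 ≈ 0.858000
step 6 [3y] zero: DF = P = 4213/5000 ≈ 0.842600

1 1/2 4893/5000
2 1 1903/2000
3 3/2 9129/10000
4 2 8631/10000
5 5/2 429/500
6 3 4213/5000
f(0.5y,3y) = ((4893/5000)/(4213/5000) − 1)/(5/2) = 272/4213 ≈ 6.4562%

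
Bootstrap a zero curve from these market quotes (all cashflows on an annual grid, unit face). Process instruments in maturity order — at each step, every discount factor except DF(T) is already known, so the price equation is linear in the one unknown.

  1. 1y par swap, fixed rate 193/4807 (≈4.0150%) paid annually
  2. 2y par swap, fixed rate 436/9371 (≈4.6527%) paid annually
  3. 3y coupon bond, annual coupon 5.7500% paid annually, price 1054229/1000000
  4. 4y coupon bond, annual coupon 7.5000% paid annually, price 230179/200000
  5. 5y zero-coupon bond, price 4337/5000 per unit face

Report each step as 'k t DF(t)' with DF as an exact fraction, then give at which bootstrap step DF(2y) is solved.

1 1 4807/5000
2 2 1141/1250
3 3 179/200
4 4 4387/5000
5 5 4337/5000
DF(2y) is solved at step 2

step 1 [1y] swap r/1=193/4807: DF=(1 − 193/4807·(0))/(1+193/4807) = 4807/5000 ≈ 0.961400
step 2 [2y] swap r/1=436/9371: DF=(1 − 436/9371·(0.961400))/(1+436/9371) = 1141/1250 ≈ 0.912800
step 3 [3y] bond c/1=23/400: DF=(1054229/1000000 − 23/400·(0.961400+0.912800))/(1+23/400) = 179/200 ≈ 0.895000
step 4 [4y] bond c/1=3/40: DF=(230179/200000 − 3/40·(0.961400+0.912800+0.895000))/(1+3/40) = 4387/5000 ≈ 0.877400
step 5 [5y] zero: DF = P = 4337/5000 ≈ 0.867400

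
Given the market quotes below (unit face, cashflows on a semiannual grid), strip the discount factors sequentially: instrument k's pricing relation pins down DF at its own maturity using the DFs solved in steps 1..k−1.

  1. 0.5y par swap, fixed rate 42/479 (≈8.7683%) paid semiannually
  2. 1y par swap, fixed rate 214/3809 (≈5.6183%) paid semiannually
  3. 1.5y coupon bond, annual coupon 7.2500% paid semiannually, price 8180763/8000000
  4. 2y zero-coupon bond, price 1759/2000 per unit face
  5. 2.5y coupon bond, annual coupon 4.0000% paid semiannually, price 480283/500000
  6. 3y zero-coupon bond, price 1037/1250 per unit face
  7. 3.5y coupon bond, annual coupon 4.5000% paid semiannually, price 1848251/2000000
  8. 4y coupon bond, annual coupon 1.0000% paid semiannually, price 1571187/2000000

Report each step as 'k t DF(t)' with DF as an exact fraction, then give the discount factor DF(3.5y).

step 1 [0.5y] swap r/2=21/479: DF=(1 − 21/479·(0))/(1+21/479) = 479/500 ≈ 0.958000
step 2 [1y] swap r/2=107/3809: DF=(1 − 107/3809·(0.958000))/(1+107/3809) = 1893/2000 ≈ 0.946500
step 3 [1.5y] bond c/2=29/800: DF=(8180763/8000000 − 29/800·(0.958000+0.946500))/(1+29/800) = 4601/5000 ≈ 0.920200
step 4 [2y] zero: DF = P = 1759/2000 ≈ 0.879500
step 5 [2.5y] bond c/2=1/50: DF=(480283/500000 − 1/50·(0.958000+0.946500+0.920200+0.879500))/(1+1/50) = 8691/10000 ≈ 0.869100
step 6 [3y] zero: DF = P = 1037/1250 ≈ 0.829600
step 7 [3.5y] bond c/2=9/400: DF=(1848251/2000000 − 9/400·(0.958000+0.946500+0.920200+0.879500+0.869100+0.829600))/(1+9/400) = 7849/10000 ≈ 0.784900
step 8 [4y] bond c/2=1/200: DF=(1571187/2000000 − 1/200·(0.958000+0.946500+0.920200+0.879500+0.869100+0.829600+0.784900))/(1+1/200) = 7509/10000 ≈ 0.750900

1 1/2 479/500
2 1 1893/2000
3 3/2 4601/5000
4 2 1759/2000
5 5/2 8691/10000
6 3 1037/1250
7 7/2 7849/10000
8 4 7509/10000
DF(3.5y) = 7849/10000 ≈ 0.784900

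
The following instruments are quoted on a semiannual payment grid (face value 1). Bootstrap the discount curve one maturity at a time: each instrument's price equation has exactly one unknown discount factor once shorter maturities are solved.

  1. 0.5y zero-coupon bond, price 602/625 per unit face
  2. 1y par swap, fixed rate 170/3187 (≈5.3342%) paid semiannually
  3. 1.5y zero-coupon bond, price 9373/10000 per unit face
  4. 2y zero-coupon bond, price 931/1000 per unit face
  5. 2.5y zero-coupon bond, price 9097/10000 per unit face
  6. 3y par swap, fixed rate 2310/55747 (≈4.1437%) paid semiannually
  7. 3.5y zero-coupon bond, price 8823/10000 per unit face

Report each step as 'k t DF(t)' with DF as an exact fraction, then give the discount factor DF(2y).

step 1 [0.5y] zero: DF = P = 602/625 ≈ 0.963200
step 2 [1y] swap r/2=85/3187: DF=(1 − 85/3187·(0.963200))/(1+85/3187) = 949/1000 ≈ 0.949000
step 3 [1.5y] zero: DF = P = 9373/10000 ≈ 0.937300
step 4 [2y] zero: DF = P = 931/1000 ≈ 0.931000
step 5 [2.5y] zero: DF = P = 9097/10000 ≈ 0.909700
step 6 [3y] swap r/2=1155/55747: DF=(1 − 1155/55747·(0.963200+0.949000+0.937300+0.931000+0.909700))/(1+1155/55747) = 1769/2000 ≈ 0.884500
step 7 [3.5y] zero: DF = P = 8823/10000 ≈ 0.882300

1 1/2 602/625
2 1 949/1000
3 3/2 9373/10000
4 2 931/1000
5 5/2 9097/10000
6 3 1769/2000
7 7/2 8823/10000
DF(2y) = 931/1000 ≈ 0.931000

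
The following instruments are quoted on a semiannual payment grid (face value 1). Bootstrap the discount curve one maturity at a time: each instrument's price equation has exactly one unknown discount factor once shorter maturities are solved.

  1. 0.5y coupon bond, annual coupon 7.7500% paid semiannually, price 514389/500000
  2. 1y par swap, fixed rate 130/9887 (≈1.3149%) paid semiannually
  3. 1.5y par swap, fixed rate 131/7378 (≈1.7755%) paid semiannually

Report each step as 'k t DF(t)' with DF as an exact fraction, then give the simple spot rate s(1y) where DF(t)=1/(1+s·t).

1 1/2 619/625
2 1 987/1000
3 3/2 4869/5000
s(1y) = (1/(987/1000) − 1)/(1) = 13/987 ≈ 1.3171%

step 1 [0.5y] bond c/2=31/800: DF=(514389/500000 − 31/800·(0))/(1+31/800) = 619/625 ≈ 0.990400
step 2 [1y] swap r/2=65/9887: DF=(1 − 65/9887·(0.990400))/(1+65/9887) = 987/1000 ≈ 0.987000
step 3 [1.5y] swap r/2=131/14756: DF=(1 − 131/14756·(0.990400+0.987000))/(1+131/14756) = 4869/5000 ≈ 0.973800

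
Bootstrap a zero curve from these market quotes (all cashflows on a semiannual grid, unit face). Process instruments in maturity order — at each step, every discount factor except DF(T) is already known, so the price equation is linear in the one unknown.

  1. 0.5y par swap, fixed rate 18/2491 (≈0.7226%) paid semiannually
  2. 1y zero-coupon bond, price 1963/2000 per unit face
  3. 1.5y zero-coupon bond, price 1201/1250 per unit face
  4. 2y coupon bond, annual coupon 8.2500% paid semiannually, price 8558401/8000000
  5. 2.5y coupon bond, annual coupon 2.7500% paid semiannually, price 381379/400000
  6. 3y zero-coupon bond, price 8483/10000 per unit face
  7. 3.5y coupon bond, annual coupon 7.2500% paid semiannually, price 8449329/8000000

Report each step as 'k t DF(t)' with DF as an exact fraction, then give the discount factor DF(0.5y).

step 1 [0.5y] swap r/2=9/2491: DF=(1 − 9/2491·(0))/(1+9/2491) = 2491/2500 ≈ 0.996400
step 2 [1y] zero: DF = P = 1963/2000 ≈ 0.981500
step 3 [1.5y] zero: DF = P = 1201/1250 ≈ 0.960800
step 4 [2y] bond c/2=33/800: DF=(8558401/8000000 − 33/800·(0.996400+0.981500+0.960800))/(1+33/800) = 911/1000 ≈ 0.911000
step 5 [2.5y] bond c/2=11/800: DF=(381379/400000 − 11/800·(0.996400+0.981500+0.960800+0.911000))/(1+11/800) = 8883/10000 ≈ 0.888300
step 6 [3y] zero: DF = P = 8483/10000 ≈ 0.848300
step 7 [3.5y] bond c/2=29/800: DF=(8449329/8000000 − 29/800·(0.996400+0.981500+0.960800+0.911000+0.888300+0.848300))/(1+29/800) = 4119/5000 ≈ 0.823800

1 1/2 2491/2500
2 1 1963/2000
3 3/2 1201/1250
4 2 911/1000
5 5/2 8883/10000
6 3 8483/10000
7 7/2 4119/5000
DF(0.5y) = 2491/2500 ≈ 0.996400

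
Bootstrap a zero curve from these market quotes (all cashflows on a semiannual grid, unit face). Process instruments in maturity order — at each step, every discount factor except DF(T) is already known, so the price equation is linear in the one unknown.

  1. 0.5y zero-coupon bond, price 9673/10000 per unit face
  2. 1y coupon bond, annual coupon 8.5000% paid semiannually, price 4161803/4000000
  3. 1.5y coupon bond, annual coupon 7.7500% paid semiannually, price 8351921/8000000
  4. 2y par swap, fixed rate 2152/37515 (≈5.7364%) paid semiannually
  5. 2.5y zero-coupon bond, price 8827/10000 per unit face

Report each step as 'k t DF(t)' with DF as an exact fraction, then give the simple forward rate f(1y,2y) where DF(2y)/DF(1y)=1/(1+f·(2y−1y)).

1 1/2 9673/10000
2 1 4793/5000
3 3/2 2333/2500
4 2 2231/2500
5 5/2 8827/10000
f(1y,2y) = ((4793/5000)/(2231/2500) − 1)/(1) = 331/4462 ≈ 7.4182%

step 1 [0.5y] zero: DF = P = 9673/10000 ≈ 0.967300
step 2 [1y] bond c/2=17/400: DF=(4161803/4000000 − 17/400·(0.967300))/(1+17/400) = 4793/5000 ≈ 0.958600
step 3 [1.5y] bond c/2=31/800: DF=(8351921/8000000 − 31/800·(0.967300+0.958600))/(1+31/800) = 2333/2500 ≈ 0.933200
step 4 [2y] swap r/2=1076/37515: DF=(1 − 1076/37515·(0.967300+0.958600+0.933200))/(1+1076/37515) = 2231/2500 ≈ 0.892400
step 5 [2.5y] zero: DF = P = 8827/10000 ≈ 0.882700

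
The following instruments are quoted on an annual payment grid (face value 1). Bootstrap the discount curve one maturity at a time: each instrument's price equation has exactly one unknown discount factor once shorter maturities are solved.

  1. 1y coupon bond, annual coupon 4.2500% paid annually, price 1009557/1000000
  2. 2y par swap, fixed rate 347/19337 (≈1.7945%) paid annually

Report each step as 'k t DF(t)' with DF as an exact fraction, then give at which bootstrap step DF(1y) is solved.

1 1 2421/2500
2 2 9653/10000
DF(1y) is solved at step 1

step 1 [1y] bond c/1=17/400: DF=(1009557/1000000 − 17/400·(0))/(1+17/400) = 2421/2500 ≈ 0.968400
step 2 [2y] swap r/1=347/19337: DF=(1 − 347/19337·(0.968400))/(1+347/19337) = 9653/10000 ≈ 0.965300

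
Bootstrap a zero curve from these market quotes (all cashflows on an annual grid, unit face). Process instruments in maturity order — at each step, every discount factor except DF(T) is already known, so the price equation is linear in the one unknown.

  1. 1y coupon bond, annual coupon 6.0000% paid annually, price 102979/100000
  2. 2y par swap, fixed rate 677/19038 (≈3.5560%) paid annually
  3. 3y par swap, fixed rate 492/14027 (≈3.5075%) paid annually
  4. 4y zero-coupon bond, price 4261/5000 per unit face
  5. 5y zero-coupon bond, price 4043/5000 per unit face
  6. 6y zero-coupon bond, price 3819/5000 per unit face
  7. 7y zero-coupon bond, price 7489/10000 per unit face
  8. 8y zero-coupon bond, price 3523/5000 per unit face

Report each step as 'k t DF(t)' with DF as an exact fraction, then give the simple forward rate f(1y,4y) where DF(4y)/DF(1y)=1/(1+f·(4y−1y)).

1 1 1943/2000
2 2 9323/10000
3 3 1127/1250
4 4 4261/5000
5 5 4043/5000
6 6 3819/5000
7 7 7489/10000
8 8 3523/5000
f(1y,4y) = ((1943/2000)/(4261/5000) − 1)/(3) = 1193/25566 ≈ 4.6664%

step 1 [1y] bond c/1=3/50: DF=(102979/100000 − 3/50·(0))/(1+3/50) = 1943/2000 ≈ 0.971500
step 2 [2y] swap r/1=677/19038: DF=(1 − 677/19038·(0.971500))/(1+677/19038) = 9323/10000 ≈ 0.932300
step 3 [3y] swap r/1=492/14027: DF=(1 − 492/14027·(0.971500+0.932300))/(1+492/14027) = 1127/1250 ≈ 0.901600
step 4 [4y] zero: DF = P = 4261/5000 ≈ 0.852200
step 5 [5y] zero: DF = P = 4043/5000 ≈ 0.808600
step 6 [6y] zero: DF = P = 3819/5000 ≈ 0.763800
step 7 [7y] zero: DF = P = 7489/10000 ≈ 0.748900
step 8 [8y] zero: DF = P = 3523/5000 ≈ 0.704600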